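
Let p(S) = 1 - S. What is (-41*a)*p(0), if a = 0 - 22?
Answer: 902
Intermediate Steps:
a = -22
(-41*a)*p(0) = (-41*(-22))*(1 - 1*0) = 902*(1 + 0) = 902*1 = 902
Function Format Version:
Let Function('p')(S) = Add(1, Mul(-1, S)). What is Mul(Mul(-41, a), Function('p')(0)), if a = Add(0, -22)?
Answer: 902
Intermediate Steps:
a = -22
Mul(Mul(-41, a), Function('p')(0)) = Mul(Mul(-41, -22), Add(1, Mul(-1, 0))) = Mul(902, Add(1, 0)) = Mul(902, 1) = 902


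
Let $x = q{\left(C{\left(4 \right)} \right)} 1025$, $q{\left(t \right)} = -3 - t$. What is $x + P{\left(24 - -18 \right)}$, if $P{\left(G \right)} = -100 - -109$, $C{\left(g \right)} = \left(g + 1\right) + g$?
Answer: $-12291$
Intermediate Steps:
$C{\left(g \right)} = 1 + 2 g$ ($C{\left(g \right)} = \left(1 + g\right) + g = 1 + 2 g$)
$P{\left(G \right)} = 9$ ($P{\left(G \right)} = -100 + 109 = 9$)
$x = -12300$ ($x = \left(-3 - \left(1 + 2 \cdot 4\right)\right) 1025 = \left(-3 - \left(1 + 8\right)\right) 1025 = \left(-3 - 9\right) 1025 = \left(-12\right) 1025 = -12300$)
$x + P{\left(24 - -18 \right)} = -12300 + 9 = -12291$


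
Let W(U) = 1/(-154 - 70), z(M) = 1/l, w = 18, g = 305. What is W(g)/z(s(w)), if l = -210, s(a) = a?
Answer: 15/16 ≈ 0.93750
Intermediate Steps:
z(M) = -1/210 (z(M) = 1/(-210) = -1/210)
W(U) = -1/224 (W(U) = 1/(-224) = -1/224)
W(g)/z(s(w)) = -1/(224*(-1/210)) = -1/224*(-210) = 15/16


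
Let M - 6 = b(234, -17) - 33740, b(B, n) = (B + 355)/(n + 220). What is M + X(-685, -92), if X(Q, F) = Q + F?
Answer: -7005144/203 ≈ -34508.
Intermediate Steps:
b(B, n) = (355 + B)/(220 + n)
X(Q, F) = F + Q
M = -6847413/203 (M = 6 + ((355 + 234)/(220 - 17) - 33740) = 6 + (589/203 - 33740) = 6 - 6848631/203 = -6847413/203 ≈ -33731.)
M + X(-685, -92) = -6847413/203 + (-92 - 685) = -6847413/203 - 777 = -7005144/203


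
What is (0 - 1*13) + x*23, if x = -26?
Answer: -611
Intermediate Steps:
(0 - 1*13) + x*23 = (0 - 1*13) - 26*23 = (0 - 13) - 598 = -13 - 598 = -611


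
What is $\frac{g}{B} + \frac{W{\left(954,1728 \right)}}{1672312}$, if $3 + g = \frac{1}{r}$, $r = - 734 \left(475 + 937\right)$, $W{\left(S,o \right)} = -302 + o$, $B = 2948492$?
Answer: $\frac{544053654908417}{638789883404996704} \approx 0.00085169$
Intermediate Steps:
$r = -1036408$ ($r = \left(-734\right) 1412 = -1036408$)
$g = - \frac{3109225}{1036408}$ ($g = -3 + \frac{1}{-1036408} = -3 - \frac{1}{1036408} = - \frac{3109225}{1036408} \approx -3.0$)
$\frac{g}{B} + \frac{W{\left(954,1728 \right)}}{1672312} = - \frac{3109225}{1036408 \cdot 2948492} + \frac{-302 + 1728}{1672312} = \left(- \frac{3109225}{1036408}\right) \frac{1}{2948492} + 1426 \cdot \frac{1}{1672312} = - \frac{3109225}{3055840696736} + \frac{713}{836156} = \frac{544053654908417}{638789883404996704}$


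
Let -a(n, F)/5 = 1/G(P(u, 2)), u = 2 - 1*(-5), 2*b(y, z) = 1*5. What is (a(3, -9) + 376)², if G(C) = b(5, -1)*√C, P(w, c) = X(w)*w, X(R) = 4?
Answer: (2632 - √7)²/49 ≈ 1.4109e+5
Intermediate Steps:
b(y, z) = 5/2 (b(y, z) = (1*5)/2 = (½)*5 = 5/2)
u = 7 (u = 2 + 5 = 7)
P(w, c) = 4*w
G(C) = 5*√C/2
a(n, F) = -√7/7 (a(n, F) = -5*√7/35 = -√7/7)
(a(3, -9) + 376)² = (-√7/7 + 376)² = (376 - √7/7)²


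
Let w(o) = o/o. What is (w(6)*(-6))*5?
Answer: -30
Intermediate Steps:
w(o) = 1
(w(6)*(-6))*5 = (1*(-6))*5 = -6*5 = -30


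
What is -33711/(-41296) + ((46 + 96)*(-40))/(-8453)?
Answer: 519520363/349075088 ≈ 1.4883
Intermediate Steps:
-33711/(-41296) + ((46 + 96)*(-40))/(-8453) = -33711*(-1/41296) + (142*(-40))*(-1/8453) = 33711/41296 - 5680*(-1/8453) = 33711/41296 + 5680/8453 = 519520363/349075088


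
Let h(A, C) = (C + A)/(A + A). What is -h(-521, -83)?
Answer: -302/521 ≈ -0.57965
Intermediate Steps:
h(A, C) = (A + C)/(2*A) (h(A, C) = (A + C)/((2*A)) = (A + C)*(1/(2*A)) = (A + C)/(2*A))
-h(-521, -83) = -(-521 - 83)/(2*(-521)) = -(-1)*(-604)/(2*521) = -1*302/521 = -302/521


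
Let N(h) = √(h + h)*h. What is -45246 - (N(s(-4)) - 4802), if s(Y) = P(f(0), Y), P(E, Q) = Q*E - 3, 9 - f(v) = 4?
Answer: -40444 + 23*I*√46 ≈ -40444.0 + 155.99*I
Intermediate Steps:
f(v) = 5 (f(v) = 9 - 1*4 = 9 - 4 = 5)
P(E, Q) = -3 + E*Q (P(E, Q) = E*Q - 3 = -3 + E*Q)
s(Y) = -3 + 5*Y
N(h) = √2*h^(3/2) (N(h) = √(2*h)*h = (√2*√h)*h = √2*h^(3/2))
-45246 - (N(s(-4)) - 4802) = -45246 - (√2*(-3 + 5*(-4))^(3/2) - 4802) = -45246 - (√2*(-3 - 20)^(3/2) - 4802) = -45246 - (√2*(-23)^(3/2) - 4802) = -45246 - (√2*(-23*I*√23) - 4802) = -45246 - (-23*I*√46 - 4802) = -45246 - (-4802 - 23*I*√46) = -45246 + (4802 + 23*I*√46) = -40444 + 23*I*√46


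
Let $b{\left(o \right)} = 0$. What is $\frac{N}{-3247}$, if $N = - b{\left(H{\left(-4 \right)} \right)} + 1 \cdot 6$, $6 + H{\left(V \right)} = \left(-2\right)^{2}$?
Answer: $- \frac{6}{3247} \approx -0.0018479$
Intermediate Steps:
$H{\left(V \right)} = -2$ ($H{\left(V \right)} = -6 + \left(-2\right)^{2} = -6 + 4 = -2$)
$N = 6$ ($N = \left(-1\right) 0 + 1 \cdot 6 = 0 + 6 = 6$)
$\frac{N}{-3247} = \frac{6}{-3247} = 6 \left(- \frac{1}{3247}\right) = - \frac{6}{3247}$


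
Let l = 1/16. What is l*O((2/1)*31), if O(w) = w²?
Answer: 961/4 ≈ 240.25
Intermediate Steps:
l = 1/16 ≈ 0.062500
l*O((2/1)*31) = ((2/1)*31)²/16 = ((2*1)*31)²/16 = (2*31)²/16 = (1/16)*62² = (1/16)*3844 = 961/4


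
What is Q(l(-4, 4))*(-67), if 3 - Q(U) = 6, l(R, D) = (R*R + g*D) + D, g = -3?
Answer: 201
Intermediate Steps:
l(R, D) = R² - 2*D (l(R, D) = (R*R - 3*D) + D = (R² - 3*D) + D = R² - 2*D)
Q(U) = -3 (Q(U) = 3 - 1*6 = 3 - 6 = -3)
Q(l(-4, 4))*(-67) = -3*(-67) = 201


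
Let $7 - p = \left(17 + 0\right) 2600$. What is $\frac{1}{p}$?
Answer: $- \frac{1}{44193} \approx -2.2628 \cdot 10^{-5}$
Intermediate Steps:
$p = -44193$ ($p = 7 - \left(17 + 0\right) 2600 = 7 - 17 \cdot 2600 = 7 - 44200 = -44193$)
$\frac{1}{p} = \frac{1}{-44193} = - \frac{1}{44193}$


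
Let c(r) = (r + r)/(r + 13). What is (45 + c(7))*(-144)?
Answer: -32904/5 ≈ -6580.8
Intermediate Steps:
c(r) = 2*r/(13 + r) (c(r) = (2*r)/(13 + r) = 2*r/(13 + r))
(45 + c(7))*(-144) = (45 + 2*7/(13 + 7))*(-144) = (45 + 2*7/20)*(-144) = (45 + 2*7*(1/20))*(-144) = (45 + 7/10)*(-144) = (457/10)*(-144) = -32904/5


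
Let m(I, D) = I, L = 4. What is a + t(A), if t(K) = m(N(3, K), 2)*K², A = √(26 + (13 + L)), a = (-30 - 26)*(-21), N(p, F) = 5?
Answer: 1391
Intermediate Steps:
a = 1176 (a = -56*(-21) = 1176)
A = √43 (A = √(26 + (13 + 4)) = √(26 + 17) = √43 ≈ 6.5574)
t(K) = 5*K²
a + t(A) = 1176 + 5*(√43)² = 1176 + 5*43 = 1176 + 215 = 1391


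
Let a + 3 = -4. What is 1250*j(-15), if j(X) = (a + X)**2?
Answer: 605000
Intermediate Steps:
a = -7 (a = -3 - 4 = -7)
j(X) = (-7 + X)**2
1250*j(-15) = 1250*(-7 - 15)**2 = 1250*(-22)**2 = 1250*484 = 605000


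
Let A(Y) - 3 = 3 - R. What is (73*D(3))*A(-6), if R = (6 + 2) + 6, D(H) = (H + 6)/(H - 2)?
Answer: -5256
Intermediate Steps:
D(H) = (6 + H)/(-2 + H)
R = 14 (R = 8 + 6 = 14)
A(Y) = -8 (A(Y) = 3 + (3 - 1*14) = 3 + (3 - 14) = 3 - 11 = -8)
(73*D(3))*A(-6) = (73*((6 + 3)/(-2 + 3)))*(-8) = (73*(9/1))*(-8) = (73*(1*9))*(-8) = (73*9)*(-8) = 657*(-8) = -5256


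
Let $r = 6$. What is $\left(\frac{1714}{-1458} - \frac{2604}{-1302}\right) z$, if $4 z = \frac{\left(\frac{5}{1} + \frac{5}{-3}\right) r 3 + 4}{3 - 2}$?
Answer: $\frac{9616}{729} \approx 13.191$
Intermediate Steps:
$z = 16$ ($z = \frac{\left(\left(\frac{5}{1} + \frac{5}{-3}\right) 6 \cdot 3 + 4\right) \frac{1}{3 - 2}}{4} = \frac{\left(\left(5 \cdot 1 + 5 \left(- \frac{1}{3}\right)\right) 6 \cdot 3 + 4\right) 1^{-1}}{4} = \frac{\left(\left(5 - \frac{5}{3}\right) 6 \cdot 3 + 4\right) 1}{4} = \frac{\left(\frac{10}{3} \cdot 6 \cdot 3 + 4\right) 1}{4} = \frac{\left(20 \cdot 3 + 4\right) 1}{4} = \frac{\left(60 + 4\right) 1}{4} = \frac{64 \cdot 1}{4} = \frac{1}{4} \cdot 64 = 16$)
$\left(\frac{1714}{-1458} - \frac{2604}{-1302}\right) z = \left(\frac{1714}{-1458} - \frac{2604}{-1302}\right) 16 = \left(1714 \left(- \frac{1}{1458}\right) - -2\right) 16 = \left(- \frac{857}{729} + 2\right) 16 = \frac{601}{729} \cdot 16 = \frac{9616}{729}$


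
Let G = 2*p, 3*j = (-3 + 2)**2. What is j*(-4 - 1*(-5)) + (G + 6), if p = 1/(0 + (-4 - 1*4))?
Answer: 73/12 ≈ 6.0833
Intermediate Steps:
j = 1/3 (j = (-3 + 2)**2/3 = (1/3)*(-1)**2 = (1/3)*1 = 1/3 ≈ 0.33333)
p = -1/8 (p = 1/(0 + (-4 - 4)) = 1/(0 - 8) = 1/(-8) = -1/8 ≈ -0.12500)
G = -1/4 (G = 2*(-1/8) = -1/4 ≈ -0.25000)
j*(-4 - 1*(-5)) + (G + 6) = (-4 - 1*(-5))/3 + (-1/4 + 6) = (-4 + 5)/3 + 23/4 = (1/3)*1 + 23/4 = 1/3 + 23/4 = 73/12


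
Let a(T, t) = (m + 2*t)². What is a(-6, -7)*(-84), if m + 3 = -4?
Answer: -37044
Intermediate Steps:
m = -7 (m = -3 - 4 = -7)
a(T, t) = (-7 + 2*t)²
a(-6, -7)*(-84) = (-7 + 2*(-7))²*(-84) = (-7 - 14)²*(-84) = (-21)²*(-84) = 441*(-84) = -37044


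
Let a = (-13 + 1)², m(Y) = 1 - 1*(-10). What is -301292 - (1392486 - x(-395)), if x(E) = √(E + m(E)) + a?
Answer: -1693634 + 8*I*√6 ≈ -1.6936e+6 + 19.596*I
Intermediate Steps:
m(Y) = 11 (m(Y) = 1 + 10 = 11)
a = 144 (a = (-12)² = 144)
x(E) = 144 + √(11 + E) (x(E) = √(E + 11) + 144 = √(11 + E) + 144 = 144 + √(11 + E))
-301292 - (1392486 - x(-395)) = -301292 - (1392486 - (144 + √(11 - 395))) = -301292 - (1392486 - (144 + √(-384))) = -301292 - (1392486 - (144 + 8*I*√6)) = -301292 - (1392486 + (-144 - 8*I*√6)) = -301292 - (1392342 - 8*I*√6) = -301292 + (-1392342 + 8*I*√6) = -1693634 + 8*I*√6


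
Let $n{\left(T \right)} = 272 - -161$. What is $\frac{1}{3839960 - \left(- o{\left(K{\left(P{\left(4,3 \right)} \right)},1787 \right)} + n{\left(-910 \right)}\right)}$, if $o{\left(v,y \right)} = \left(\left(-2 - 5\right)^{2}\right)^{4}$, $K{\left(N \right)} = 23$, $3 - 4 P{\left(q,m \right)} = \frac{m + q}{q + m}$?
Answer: $\frac{1}{9604328} \approx 1.0412 \cdot 10^{-7}$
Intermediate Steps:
$P{\left(q,m \right)} = \frac{1}{2}$ ($P{\left(q,m \right)} = \frac{3}{4} - \frac{\left(m + q\right) \frac{1}{q + m}}{4} = \frac{3}{4} - \frac{\left(m + q\right) \frac{1}{m + q}}{4} = \frac{3}{4} - \frac{1}{4} = \frac{1}{2}$)
$n{\left(T \right)} = 433$ ($n{\left(T \right)} = 272 + 161 = 433$)
$o{\left(v,y \right)} = 5764801$ ($o{\left(v,y \right)} = \left(\left(-7\right)^{2}\right)^{4} = 49^{4} = 5764801$)
$\frac{1}{3839960 - \left(- o{\left(K{\left(P{\left(4,3 \right)} \right)},1787 \right)} + n{\left(-910 \right)}\right)} = \frac{1}{3839960 + \left(5764801 - 433\right)} = \frac{1}{3839960 + 5764368} = \frac{1}{9604328}$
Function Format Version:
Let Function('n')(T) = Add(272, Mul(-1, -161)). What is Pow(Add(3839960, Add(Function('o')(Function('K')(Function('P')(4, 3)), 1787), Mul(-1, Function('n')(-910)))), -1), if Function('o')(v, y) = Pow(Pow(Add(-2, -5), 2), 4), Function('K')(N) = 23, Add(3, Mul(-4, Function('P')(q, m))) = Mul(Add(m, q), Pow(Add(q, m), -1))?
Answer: Rational(1, 9604328) ≈ 1.0412e-7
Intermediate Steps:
Function('P')(q, m) = Rational(1, 2) (Function('P')(q, m) = Add(Rational(3, 4), Mul(Rational(-1, 4), Mul(Add(m, q), Pow(Add(q, m), -1)))) = Add(Rational(3, 4), Mul(Rational(-1, 4), Mul(Add(m, q), Pow(Add(m, q), -1)))) = Add(Rational(3, 4), Mul(Rational(-1, 4), 1)) = Add(Rational(3, 4), Rational(-1, 4)) = Rational(1, 2))
Function('n')(T) = 433 (Function('n')(T) = Add(272, 161) = 433)
Function('o')(v, y) = 5764801 (Function('o')(v, y) = Pow(Pow(-7, 2), 4) = Pow(49, 4) = 5764801)
Pow(Add(3839960, Add(Function('o')(Function('K')(Function('P')(4, 3)), 1787), Mul(-1, Function('n')(-910)))), -1) = Pow(Add(3839960, Add(5764801, Mul(-1, 433))), -1) = Pow(Add(3839960, Add(5764801, -433)), -1) = Pow(Add(3839960, 5764368), -1) = Pow(9604328, -1) = Rational(1, 9604328)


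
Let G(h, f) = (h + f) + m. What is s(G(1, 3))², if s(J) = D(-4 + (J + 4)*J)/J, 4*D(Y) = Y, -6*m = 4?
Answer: 529/225 ≈ 2.3511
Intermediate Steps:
m = -⅔ (m = -⅙*4 = -⅔ ≈ -0.66667)
D(Y) = Y/4
G(h, f) = -⅔ + f + h (G(h, f) = (h + f) - ⅔ = (f + h) - ⅔ = -⅔ + f + h)
s(J) = (-1 + J*(4 + J)/4)/J (s(J) = ((-4 + (J + 4)*J)/4)/J = ((-4 + (4 + J)*J)/4)/J = ((-4 + J*(4 + J))/4)/J = (-1 + J*(4 + J)/4)/J)
s(G(1, 3))² = (1 - 1/(-⅔ + 3 + 1) + (-⅔ + 3 + 1)/4)² = (1 - 1/10/3 + (¼)*(10/3))² = (1 - 1*3/10 + ⅚)² = (1 - 3/10 + ⅚)² = (23/15)² = 529/225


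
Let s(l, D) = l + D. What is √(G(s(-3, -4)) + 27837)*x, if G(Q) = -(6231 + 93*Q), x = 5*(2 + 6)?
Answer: 120*√2473 ≈ 5967.5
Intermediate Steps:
x = 40 (x = 5*8 = 40)
s(l, D) = D + l
G(Q) = -6231 - 93*Q (G(Q) = -(6231 + 93*Q) = -93*(67 + Q) = -6231 - 93*Q)
√(G(s(-3, -4)) + 27837)*x = √((-6231 - 93*(-4 - 3)) + 27837)*40 = √((-6231 - 93*(-7)) + 27837)*40 = √((-6231 + 651) + 27837)*40 = √(-5580 + 27837)*40 = √22257*40 = (3*√2473)*40 = 120*√2473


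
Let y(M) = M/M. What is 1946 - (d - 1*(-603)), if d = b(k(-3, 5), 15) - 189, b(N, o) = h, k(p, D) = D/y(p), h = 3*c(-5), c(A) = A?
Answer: 1547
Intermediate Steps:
y(M) = 1
h = -15 (h = 3*(-5) = -15)
k(p, D) = D (k(p, D) = D/1 = D*1 = D)
b(N, o) = -15
d = -204 (d = -15 - 189 = -204)
1946 - (d - 1*(-603)) = 1946 - (-204 - 1*(-603)) = 1946 - (-204 + 603) = 1946 - 1*399 = 1946 - 399 = 1547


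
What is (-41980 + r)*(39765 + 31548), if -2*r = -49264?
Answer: -1237137924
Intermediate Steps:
r = 24632 (r = -½*(-49264) = 24632)
(-41980 + r)*(39765 + 31548) = (-41980 + 24632)*(39765 + 31548) = -17348*71313 = -1237137924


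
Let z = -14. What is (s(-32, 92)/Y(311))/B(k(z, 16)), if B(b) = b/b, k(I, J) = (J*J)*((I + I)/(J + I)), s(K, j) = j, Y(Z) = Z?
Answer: 92/311 ≈ 0.29582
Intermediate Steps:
k(I, J) = 2*I*J²/(I + J) (k(I, J) = J²*((2*I)/(I + J)) = J²*(2*I/(I + J)) = 2*I*J²/(I + J))
B(b) = 1
(s(-32, 92)/Y(311))/B(k(z, 16)) = (92/311)/1 = (92*(1/311))*1 = (92/311)*1 = 92/311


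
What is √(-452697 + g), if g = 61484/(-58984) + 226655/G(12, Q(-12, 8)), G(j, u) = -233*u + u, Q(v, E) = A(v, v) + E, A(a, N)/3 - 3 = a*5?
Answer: I*√8797970907085609270758/139408684 ≈ 672.82*I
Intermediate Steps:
A(a, N) = 9 + 15*a (A(a, N) = 9 + 3*(a*5) = 9 + 3*(5*a) = 9 + 15*a)
Q(v, E) = 9 + E + 15*v (Q(v, E) = (9 + 15*v) + E = 9 + E + 15*v)
G(j, u) = -232*u
g = 1380492447/278817368 (g = 61484/(-58984) + 226655/((-232*(9 + 8 + 15*(-12)))) = 61484*(-1/58984) + 226655/((-232*(9 + 8 - 180))) = -15371/14746 + 226655/((-232*(-163))) = -15371/14746 + 226655/37816 = 1380492447/278817368 ≈ 4.9512)
√(-452697 + g) = √(-452697 + 1380492447/278817368) = √(-126218405549049/278817368) = I*√8797970907085609270758/139408684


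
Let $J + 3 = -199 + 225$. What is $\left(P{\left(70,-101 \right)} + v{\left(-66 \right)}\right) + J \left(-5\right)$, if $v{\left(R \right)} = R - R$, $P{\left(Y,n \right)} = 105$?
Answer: $-10$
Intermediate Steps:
$J = 23$ ($J = -3 + \left(-199 + 225\right) = -3 + 26 = 23$)
$v{\left(R \right)} = 0$
$\left(P{\left(70,-101 \right)} + v{\left(-66 \right)}\right) + J \left(-5\right) = \left(105 + 0\right) + 23 \left(-5\right) = 105 - 115 = -10$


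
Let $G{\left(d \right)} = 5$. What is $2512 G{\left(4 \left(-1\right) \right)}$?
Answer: $12560$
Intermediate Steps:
$2512 G{\left(4 \left(-1\right) \right)} = 2512 \cdot 5 = 12560$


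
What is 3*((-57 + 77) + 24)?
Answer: 132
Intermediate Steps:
3*((-57 + 77) + 24) = 3*(20 + 24) = 3*44 = 132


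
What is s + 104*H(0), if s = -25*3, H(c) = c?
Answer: -75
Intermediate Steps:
s = -75
s + 104*H(0) = -75 + 104*0 = -75 + 0 = -75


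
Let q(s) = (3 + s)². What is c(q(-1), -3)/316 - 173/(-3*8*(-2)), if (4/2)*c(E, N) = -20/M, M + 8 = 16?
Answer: -6841/1896 ≈ -3.6081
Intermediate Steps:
M = 8 (M = -8 + 16 = 8)
c(E, N) = -5/4 (c(E, N) = (-20/8)/2 = (-20*⅛)/2 = (½)*(-5/2) = -5/4)
c(q(-1), -3)/316 - 173/(-3*8*(-2)) = -5/4/316 - 173/(-3*8*(-2)) = -5/4*1/316 - 173/((-24*(-2))) = -5/1264 - 173/48 = -6841/1896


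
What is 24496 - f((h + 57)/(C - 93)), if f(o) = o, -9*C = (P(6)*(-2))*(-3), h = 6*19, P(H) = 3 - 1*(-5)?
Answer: 7226833/295 ≈ 24498.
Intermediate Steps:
P(H) = 8 (P(H) = 3 + 5 = 8)
h = 114
C = -16/3 (C = -8*(-2)*(-3)/9 = -(-16)*(-3)/9 = -1/9*48 = -16/3 ≈ -5.3333)
24496 - f((h + 57)/(C - 93)) = 24496 - (114 + 57)/(-16/3 - 93) = 24496 - 171/(-295/3) = 24496 - 171*(-3)/295 = 24496 - 1*(-513/295) = 24496 + 513/295 = 7226833/295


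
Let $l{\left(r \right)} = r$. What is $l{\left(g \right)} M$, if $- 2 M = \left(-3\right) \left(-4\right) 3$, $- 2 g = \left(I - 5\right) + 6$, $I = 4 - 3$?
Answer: $18$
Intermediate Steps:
$I = 1$ ($I = 4 - 3 = 1$)
$g = -1$ ($g = - \frac{\left(1 - 5\right) + 6}{2} = - \frac{-4 + 6}{2} = \left(- \frac{1}{2}\right) 2 = -1$)
$M = -18$ ($M = - \frac{\left(-3\right) \left(-4\right) 3}{2} = - \frac{12 \cdot 3}{2} = \left(- \frac{1}{2}\right) 36 = -18$)
$l{\left(g \right)} M = \left(-1\right) \left(-18\right) = 18$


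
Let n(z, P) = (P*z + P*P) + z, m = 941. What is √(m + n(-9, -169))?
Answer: 3*√3446 ≈ 176.11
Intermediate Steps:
n(z, P) = z + P² + P*z (n(z, P) = (P*z + P²) + z = (P² + P*z) + z = z + P² + P*z)
√(m + n(-9, -169)) = √(941 + (-9 + (-169)² - 169*(-9))) = √(941 + (-9 + 28561 + 1521)) = √(941 + 30073) = √31014 = 3*√3446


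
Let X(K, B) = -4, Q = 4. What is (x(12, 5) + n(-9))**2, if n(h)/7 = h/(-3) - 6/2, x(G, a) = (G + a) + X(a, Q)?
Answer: 169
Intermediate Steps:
x(G, a) = -4 + G + a (x(G, a) = (G + a) - 4 = -4 + G + a)
n(h) = -21 - 7*h/3 (n(h) = 7*(h/(-3) - 6/2) = 7*(h*(-1/3) - 6*1/2) = 7*(-h/3 - 3) = 7*(-3 - h/3) = -21 - 7*h/3)
(x(12, 5) + n(-9))**2 = ((-4 + 12 + 5) + (-21 - 7/3*(-9)))**2 = (13 + (-21 + 21))**2 = (13 + 0)**2 = 13**2 = 169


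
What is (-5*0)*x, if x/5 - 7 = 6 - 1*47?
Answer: 0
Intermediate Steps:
x = -170 (x = 35 + 5*(6 - 1*47) = 35 + 5*(6 - 47) = 35 + 5*(-41) = 35 - 205 = -170)
(-5*0)*x = -5*0*(-170) = 0*(-170) = 0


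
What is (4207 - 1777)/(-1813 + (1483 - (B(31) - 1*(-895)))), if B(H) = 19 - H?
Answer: -2430/1213 ≈ -2.0033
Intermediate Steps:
(4207 - 1777)/(-1813 + (1483 - (B(31) - 1*(-895)))) = (4207 - 1777)/(-1813 + (1483 - ((19 - 1*31) - 1*(-895)))) = 2430/(-1813 + (1483 - ((19 - 31) + 895))) = 2430/(-1813 + (1483 - (-12 + 895))) = 2430/(-1813 + (1483 - 1*883)) = 2430/(-1813 + (1483 - 883)) = 2430/(-1813 + 600) = 2430/(-1213) = 2430*(-1/1213) = -2430/1213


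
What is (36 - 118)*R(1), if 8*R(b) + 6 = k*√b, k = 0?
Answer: 123/2 ≈ 61.500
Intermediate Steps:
R(b) = -¾ (R(b) = -¾ + (0*√b)/8 = -¾ + (⅛)*0 = -¾ + 0 = -¾)
(36 - 118)*R(1) = (36 - 118)*(-¾) = -82*(-¾) = 123/2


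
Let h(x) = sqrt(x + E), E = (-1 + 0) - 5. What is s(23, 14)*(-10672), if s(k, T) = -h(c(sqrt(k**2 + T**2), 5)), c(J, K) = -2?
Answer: 21344*I*sqrt(2) ≈ 30185.0*I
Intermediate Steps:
E = -6 (E = -1 - 5 = -6)
h(x) = sqrt(-6 + x) (h(x) = sqrt(x - 6) = sqrt(-6 + x))
s(k, T) = -2*I*sqrt(2) (s(k, T) = -sqrt(-6 - 2) = -sqrt(-8) = -2*I*sqrt(2))
s(23, 14)*(-10672) = -2*I*sqrt(2)*(-10672) = 21344*I*sqrt(2)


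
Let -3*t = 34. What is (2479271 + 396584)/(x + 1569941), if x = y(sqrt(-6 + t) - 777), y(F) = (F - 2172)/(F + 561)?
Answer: 23414258098577760/12782050323531889 - 5239807810*I*sqrt(39)/115038452911787001 ≈ 1.8318 - 2.8445e-7*I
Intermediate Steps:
t = -34/3 (t = -1/3*34 = -34/3 ≈ -11.333)
y(F) = (-2172 + F)/(561 + F)
x = (-2949 + 2*I*sqrt(39)/3)/(-216 + 2*I*sqrt(39)/3) (x = (-2172 + (sqrt(-6 - 34/3) - 777))/(561 + (sqrt(-6 - 34/3) - 777)) = (-2172 + (sqrt(-52/3) - 777))/(561 + (sqrt(-52/3) - 777)) = (-2172 + (2*I*sqrt(39)/3 - 777))/(561 + (2*I*sqrt(39)/3 - 777)) = (-2172 + (-777 + 2*I*sqrt(39)/3))/(561 + (-777 + 2*I*sqrt(39)/3)) = (-2949 + 2*I*sqrt(39)/3)/(-216 + 2*I*sqrt(39)/3) ≈ 13.648 + 0.24379*I)
(2479271 + 396584)/(x + 1569941) = (2479271 + 396584)/((477751/35005 + 2733*I*sqrt(39)/70010) + 1569941) = 2875855/(54956262456/35005 + 2733*I*sqrt(39)/70010)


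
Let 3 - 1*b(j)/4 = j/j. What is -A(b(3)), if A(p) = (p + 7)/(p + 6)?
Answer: -15/14 ≈ -1.0714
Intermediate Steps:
b(j) = 8 (b(j) = 12 - 4*j/j = 12 - 4*1 = 12 - 4 = 8)
A(p) = (7 + p)/(6 + p)
-A(b(3)) = -(7 + 8)/(6 + 8) = -15/14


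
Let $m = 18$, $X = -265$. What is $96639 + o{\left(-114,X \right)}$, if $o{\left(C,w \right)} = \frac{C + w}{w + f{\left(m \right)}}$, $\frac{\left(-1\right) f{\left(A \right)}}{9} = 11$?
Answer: $\frac{35176975}{364} \approx 96640.0$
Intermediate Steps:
$f{\left(A \right)} = -99$ ($f{\left(A \right)} = \left(-9\right) 11 = -99$)
$o{\left(C,w \right)} = \frac{C + w}{-99 + w}$ ($o{\left(C,w \right)} = \frac{C + w}{w - 99} = \frac{C + w}{-99 + w}$)
$96639 + o{\left(-114,X \right)} = 96639 + \frac{-114 - 265}{-99 - 265} = 96639 + \frac{1}{-364} \left(-379\right) = 96639 - - \frac{379}{364} = 96639 + \frac{379}{364} = \frac{35176975}{364}$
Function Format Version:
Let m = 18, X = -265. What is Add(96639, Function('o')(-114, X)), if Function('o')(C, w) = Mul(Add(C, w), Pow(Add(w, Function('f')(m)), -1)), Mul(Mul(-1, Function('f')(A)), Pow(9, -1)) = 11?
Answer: Rational(35176975, 364) ≈ 96640.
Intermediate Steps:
Function('f')(A) = -99 (Function('f')(A) = Mul(-9, 11) = -99)
Function('o')(C, w) = Mul(Pow(Add(-99, w), -1), Add(C, w)) (Function('o')(C, w) = Mul(Add(C, w), Pow(Add(w, -99), -1)) = Mul(Add(C, w), Pow(Add(-99, w), -1)) = Mul(Pow(Add(-99, w), -1), Add(C, w)))
Add(96639, Function('o')(-114, X)) = Add(96639, Mul(Pow(Add(-99, -265), -1), Add(-114, -265))) = Add(96639, Mul(Pow(-364, -1), -379)) = Add(96639, Mul(Rational(-1, 364), -379)) = Add(96639, Rational(379, 364)) = Rational(35176975, 364)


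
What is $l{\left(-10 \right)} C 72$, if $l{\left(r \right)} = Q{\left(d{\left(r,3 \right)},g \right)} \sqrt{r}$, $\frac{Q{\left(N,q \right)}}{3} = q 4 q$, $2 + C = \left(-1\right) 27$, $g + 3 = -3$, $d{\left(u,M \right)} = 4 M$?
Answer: $- 902016 i \sqrt{10} \approx - 2.8524 \cdot 10^{6} i$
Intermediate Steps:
$g = -6$ ($g = -3 - 3 = -6$)
$C = -29$ ($C = -2 - 27 = -29$)
$Q{\left(N,q \right)} = 12 q^{2}$ ($Q{\left(N,q \right)} = 3 q 4 q = 3 \cdot 4 q q = 3 \cdot 4 q^{2} = 12 q^{2}$)
$l{\left(r \right)} = 432 \sqrt{r}$ ($l{\left(r \right)} = 12 \left(-6\right)^{2} \sqrt{r} = 12 \cdot 36 \sqrt{r} = 432 \sqrt{r}$)
$l{\left(-10 \right)} C 72 = 432 \sqrt{-10} \left(-29\right) 72 = 432 i \sqrt{10} \left(-29\right) 72 = - 12528 i \sqrt{10} \cdot 72 = - 902016 i \sqrt{10}$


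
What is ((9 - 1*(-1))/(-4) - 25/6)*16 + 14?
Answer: -278/3 ≈ -92.667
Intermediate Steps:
((9 - 1*(-1))/(-4) - 25/6)*16 + 14 = ((9 + 1)*(-1/4) - 25*1/6)*16 + 14 = (10*(-1/4) - 25/6)*16 + 14 = (-5/2 - 25/6)*16 + 14 = -20/3*16 + 14 = -320/3 + 14 = -278/3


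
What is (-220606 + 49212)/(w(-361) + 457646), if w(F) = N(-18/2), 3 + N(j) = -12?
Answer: -171394/457631 ≈ -0.37452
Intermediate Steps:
N(j) = -15 (N(j) = -3 - 12 = -15)
w(F) = -15
(-220606 + 49212)/(w(-361) + 457646) = (-220606 + 49212)/(-15 + 457646) = -171394/457631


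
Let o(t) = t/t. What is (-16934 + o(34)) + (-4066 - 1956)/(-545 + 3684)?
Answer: -53158709/3139 ≈ -16935.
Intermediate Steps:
o(t) = 1
(-16934 + o(34)) + (-4066 - 1956)/(-545 + 3684) = (-16934 + 1) + (-4066 - 1956)/(-545 + 3684) = -16933 - 6022/3139 = -53158709/3139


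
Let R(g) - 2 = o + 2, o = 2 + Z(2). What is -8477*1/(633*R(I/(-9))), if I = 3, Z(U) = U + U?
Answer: -8477/6330 ≈ -1.3392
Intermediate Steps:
Z(U) = 2*U
o = 6 (o = 2 + 2*2 = 2 + 4 = 6)
R(g) = 10 (R(g) = 2 + (6 + 2) = 2 + 8 = 10)
-8477*1/(633*R(I/(-9))) = -8477/(10*633) = -8477/6330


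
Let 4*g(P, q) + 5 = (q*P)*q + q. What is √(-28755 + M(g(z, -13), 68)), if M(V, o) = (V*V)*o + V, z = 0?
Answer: 3*I*√12170/2 ≈ 165.48*I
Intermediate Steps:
g(P, q) = -5/4 + q/4 + P*q²/4 (g(P, q) = -5/4 + ((q*P)*q + q)/4 = -5/4 + ((P*q)*q + q)/4 = -5/4 + (P*q² + q)/4 = -5/4 + (q + P*q²)/4 = -5/4 + (q/4 + P*q²/4) = -5/4 + q/4 + P*q²/4)
M(V, o) = V + o*V² (M(V, o) = V²*o + V = o*V² + V = V + o*V²)
√(-28755 + M(g(z, -13), 68)) = √(-28755 + (-5/4 + (¼)*(-13) + (¼)*0*(-13)²)*(1 + (-5/4 + (¼)*(-13) + (¼)*0*(-13)²)*68)) = √(-28755 + (-5/4 - 13/4 + (¼)*0*169)*(1 + (-5/4 - 13/4 + (¼)*0*169)*68)) = √(-28755 + (-5/4 - 13/4 + 0)*(1 + (-5/4 - 13/4 + 0)*68)) = √(-28755 - 9*(1 - 9/2*68)/2) = √(-28755 - 9*(1 - 306)/2) = √(-28755 - 9/2*(-305)) = √(-28755 + 2745/2) = √(-54765/2) = 3*I*√12170/2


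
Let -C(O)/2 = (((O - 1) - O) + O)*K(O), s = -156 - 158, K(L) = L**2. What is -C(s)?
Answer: -62115480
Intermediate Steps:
s = -314
C(O) = -2*O**2*(-1 + O) (C(O) = -2*(((O - 1) - O) + O)*O**2 = -2*(((-1 + O) - O) + O)*O**2 = -2*(-1 + O)*O**2 = -2*O**2*(-1 + O))
-C(s) = -2*(-314)**2*(1 - 1*(-314)) = -2*98596*(1 + 314) = -2*98596*315 = -1*62115480 = -62115480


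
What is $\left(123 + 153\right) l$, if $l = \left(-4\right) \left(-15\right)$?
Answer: $16560$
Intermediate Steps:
$l = 60$
$\left(123 + 153\right) l = \left(123 + 153\right) 60 = 276 \cdot 60 = 16560$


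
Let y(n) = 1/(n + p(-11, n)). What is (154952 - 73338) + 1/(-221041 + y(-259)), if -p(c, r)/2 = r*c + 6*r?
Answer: 51396074534491/629745810 ≈ 81614.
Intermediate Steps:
p(c, r) = -12*r - 2*c*r (p(c, r) = -2*(r*c + 6*r) = -2*(c*r + 6*r) = -2*(6*r + c*r) = -12*r - 2*c*r)
y(n) = 1/(11*n) (y(n) = 1/(n - 2*n*(6 - 11)) = 1/(n - 2*n*(-5)) = 1/(n + 10*n) = 1/(11*n))
(154952 - 73338) + 1/(-221041 + y(-259)) = (154952 - 73338) + 1/(-221041 + (1/11)/(-259)) = 81614 + 1/(-221041 + (1/11)*(-1/259)) = 81614 + 1/(-221041 - 1/2849) = 81614 + 1/(-629745810/2849) = 81614 - 2849/629745810 = 51396074534491/629745810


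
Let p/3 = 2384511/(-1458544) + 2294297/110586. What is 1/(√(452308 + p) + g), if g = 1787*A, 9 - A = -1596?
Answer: 25700807496684880/73713381455945300212809 - 4*√2270197777241456854043413/73713381455945300212809 ≈ 3.4858e-7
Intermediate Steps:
A = 1605 (A = 9 - 1*(-1596) = 9 + 1596 = 1605)
p = 1541319795061/26882424464 (p = 3*(2384511/(-1458544) + 2294297/110586) = 3*(2384511*(-1/1458544) + 2294297*(1/110586)) = 3*(-2384511/1458544 + 2294297/110586) = 3*(1541319795061/80647273392) = 1541319795061/26882424464 ≈ 57.336)
g = 2868135 (g = 1787*1605 = 2868135)
1/(√(452308 + p) + g) = 1/(√(452308 + 1541319795061/26882424464) + 2868135) = 1/(√(12160676964257973/26882424464) + 2868135) = 1/(3*√2270197777241456854043413/6720606116 + 2868135) = 1/(2868135 + 3*√2270197777241456854043413/6720606116)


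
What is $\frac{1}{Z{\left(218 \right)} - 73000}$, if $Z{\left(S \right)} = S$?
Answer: $- \frac{1}{72782} \approx -1.374 \cdot 10^{-5}$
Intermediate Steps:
$\frac{1}{Z{\left(218 \right)} - 73000} = \frac{1}{218 - 73000} = \frac{1}{-72782} = - \frac{1}{72782}$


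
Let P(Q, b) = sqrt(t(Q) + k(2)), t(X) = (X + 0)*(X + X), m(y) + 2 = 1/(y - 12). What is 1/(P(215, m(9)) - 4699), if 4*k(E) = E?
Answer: -9398/43976301 - sqrt(369802)/43976301 ≈ -0.00022753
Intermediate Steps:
k(E) = E/4
m(y) = -2 + 1/(-12 + y) (m(y) = -2 + 1/(y - 12) = -2 + 1/(-12 + y))
t(X) = 2*X**2 (t(X) = X*(2*X) = 2*X**2)
P(Q, b) = sqrt(1/2 + 2*Q**2) (P(Q, b) = sqrt(2*Q**2 + (1/4)*2) = sqrt(2*Q**2 + 1/2) = sqrt(1/2 + 2*Q**2))
1/(P(215, m(9)) - 4699) = 1/(sqrt(2 + 8*215**2)/2 - 4699) = 1/(sqrt(2 + 8*46225)/2 - 4699) = 1/(sqrt(2 + 369800)/2 - 4699) = 1/(sqrt(369802)/2 - 4699) = 1/(-4699 + sqrt(369802)/2)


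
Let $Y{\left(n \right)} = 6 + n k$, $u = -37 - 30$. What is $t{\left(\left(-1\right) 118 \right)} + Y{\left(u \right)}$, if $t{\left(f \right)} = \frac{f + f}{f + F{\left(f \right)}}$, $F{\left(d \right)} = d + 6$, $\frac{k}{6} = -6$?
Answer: $\frac{278188}{115} \approx 2419.0$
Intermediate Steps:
$k = -36$ ($k = 6 \left(-6\right) = -36$)
$F{\left(d \right)} = 6 + d$
$u = -67$ ($u = -37 - 30 = -67$)
$Y{\left(n \right)} = 6 - 36 n$ ($Y{\left(n \right)} = 6 + n \left(-36\right) = 6 - 36 n$)
$t{\left(f \right)} = \frac{2 f}{6 + 2 f}$ ($t{\left(f \right)} = \frac{f + f}{f + \left(6 + f\right)} = \frac{2 f}{6 + 2 f}$)
$t{\left(\left(-1\right) 118 \right)} + Y{\left(u \right)} = \frac{\left(-1\right) 118}{3 - 118} + \left(6 - -2412\right) = - \frac{118}{3 - 118} + \left(6 + 2412\right) = - \frac{118}{-115} + 2418 = \left(-118\right) \left(- \frac{1}{115}\right) + 2418 = \frac{118}{115} + 2418 = \frac{278188}{115}$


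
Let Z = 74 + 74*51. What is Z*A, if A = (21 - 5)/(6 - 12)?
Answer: -30784/3 ≈ -10261.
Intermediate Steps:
A = -8/3 (A = 16/(-6) = 16*(-1/6) = -8/3 ≈ -2.6667)
Z = 3848 (Z = 74 + 3774 = 3848)
Z*A = 3848*(-8/3) = -30784/3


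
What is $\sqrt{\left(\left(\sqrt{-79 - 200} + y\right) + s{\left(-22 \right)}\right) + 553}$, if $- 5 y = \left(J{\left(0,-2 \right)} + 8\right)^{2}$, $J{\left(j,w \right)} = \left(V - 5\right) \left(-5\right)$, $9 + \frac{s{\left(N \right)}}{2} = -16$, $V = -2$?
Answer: $\frac{\sqrt{3330 + 75 i \sqrt{31}}}{5} \approx 11.564 + 0.72222 i$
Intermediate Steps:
$s{\left(N \right)} = -50$ ($s{\left(N \right)} = -18 + 2 \left(-16\right) = -18 - 32 = -50$)
$J{\left(j,w \right)} = 35$ ($J{\left(j,w \right)} = \left(-2 - 5\right) \left(-5\right) = \left(-7\right) \left(-5\right) = 35$)
$y = - \frac{1849}{5}$ ($y = - \frac{\left(35 + 8\right)^{2}}{5} = - \frac{43^{2}}{5} = \left(- \frac{1}{5}\right) 1849 = - \frac{1849}{5} \approx -369.8$)
$\sqrt{\left(\left(\sqrt{-79 - 200} + y\right) + s{\left(-22 \right)}\right) + 553} = \sqrt{\left(\left(\sqrt{-79 - 200} - \frac{1849}{5}\right) - 50\right) + 553} = \sqrt{\left(\left(\sqrt{-279} - \frac{1849}{5}\right) - 50\right) + 553} = \sqrt{\left(\left(3 i \sqrt{31} - \frac{1849}{5}\right) - 50\right) + 553} = \sqrt{\left(\left(- \frac{1849}{5} + 3 i \sqrt{31}\right) - 50\right) + 553} = \sqrt{\left(- \frac{2099}{5} + 3 i \sqrt{31}\right) + 553} = \sqrt{\frac{666}{5} + 3 i \sqrt{31}}$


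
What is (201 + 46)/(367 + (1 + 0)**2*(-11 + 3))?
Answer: 247/359 ≈ 0.68802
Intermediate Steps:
(201 + 46)/(367 + (1 + 0)**2*(-11 + 3)) = 247/(367 + 1**2*(-8)) = 247/(367 + 1*(-8)) = 247/(367 - 8) = 247/359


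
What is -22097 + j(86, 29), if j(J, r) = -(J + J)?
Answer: -22269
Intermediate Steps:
j(J, r) = -2*J
-22097 + j(86, 29) = -22097 - 2*86 = -22097 - 172 = -22269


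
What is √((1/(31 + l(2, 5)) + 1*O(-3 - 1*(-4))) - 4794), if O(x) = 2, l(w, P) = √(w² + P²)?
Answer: √(-148551 - 4792*√29)/√(31 + √29) ≈ 69.224*I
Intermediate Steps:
l(w, P) = √(P² + w²)
√((1/(31 + l(2, 5)) + 1*O(-3 - 1*(-4))) - 4794) = √((1/(31 + √(5² + 2²)) + 1*2) - 4794) = √((1/(31 + √(25 + 4)) + 2) - 4794) = √((1/(31 + √29) + 2) - 4794) = √((2 + 1/(31 + √29)) - 4794) = √(-4792 + 1/(31 + √29))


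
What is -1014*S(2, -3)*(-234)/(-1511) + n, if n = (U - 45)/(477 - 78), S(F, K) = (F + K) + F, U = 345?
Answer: -31406608/200963 ≈ -156.28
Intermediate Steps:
S(F, K) = K + 2*F
n = 100/133 (n = (345 - 45)/(477 - 78) = 300/399 = 300*(1/399) = 100/133 ≈ 0.75188)
-1014*S(2, -3)*(-234)/(-1511) + n = -1014*(-3 + 2*2)*(-234)/(-1511) + 100/133 = -1014*(-3 + 4)*(-234)*(-1)/1511 + 100/133 = -1014*1*(-234)*(-1)/1511 + 100/133 = -(-237276)*(-1)/1511 + 100/133 = -1014*234/1511 + 100/133 = -237276/1511 + 100/133 = -31406608/200963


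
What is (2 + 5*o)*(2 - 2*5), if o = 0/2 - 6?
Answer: 224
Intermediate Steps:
o = -6 (o = 0*(1/2) - 6 = 0 - 6 = -6)
(2 + 5*o)*(2 - 2*5) = (2 + 5*(-6))*(2 - 2*5) = (2 - 30)*(2 - 10) = -28*(-8) = 224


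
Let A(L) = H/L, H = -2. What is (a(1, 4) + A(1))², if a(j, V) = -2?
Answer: 16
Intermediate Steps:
A(L) = -2/L
(a(1, 4) + A(1))² = (-2 - 2/1)² = (-2 - 2*1)² = (-2 - 2)² = (-4)² = 16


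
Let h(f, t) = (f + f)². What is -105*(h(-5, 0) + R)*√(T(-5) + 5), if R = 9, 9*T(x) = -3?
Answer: -3815*√42 ≈ -24724.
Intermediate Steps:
T(x) = -⅓ (T(x) = (⅑)*(-3) = -⅓)
h(f, t) = 4*f² (h(f, t) = (2*f)² = 4*f²)
-105*(h(-5, 0) + R)*√(T(-5) + 5) = -105*(4*(-5)² + 9)*√(-⅓ + 5) = -105*(4*25 + 9)*√(14/3) = -105*(100 + 9)*√42/3 = -11445*√42/3 = -3815*√42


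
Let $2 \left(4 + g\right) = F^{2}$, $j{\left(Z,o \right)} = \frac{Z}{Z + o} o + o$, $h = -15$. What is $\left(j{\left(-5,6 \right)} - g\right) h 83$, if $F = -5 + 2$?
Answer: $\frac{61005}{2} \approx 30503.0$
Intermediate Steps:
$F = -3$
$j{\left(Z,o \right)} = o + \frac{Z o}{Z + o}$ ($j{\left(Z,o \right)} = \frac{Z}{Z + o} o + o = \frac{Z o}{Z + o} + o = o + \frac{Z o}{Z + o}$)
$g = \frac{1}{2}$ ($g = -4 + \frac{\left(-3\right)^{2}}{2} = -4 + \frac{1}{2} \cdot 9 = -4 + \frac{9}{2} = \frac{1}{2} \approx 0.5$)
$\left(j{\left(-5,6 \right)} - g\right) h 83 = \left(\frac{6 \left(6 + 2 \left(-5\right)\right)}{-5 + 6} - \frac{1}{2}\right) \left(-15\right) 83 = \left(\frac{6 \left(6 - 10\right)}{1} - \frac{1}{2}\right) \left(-15\right) 83 = \left(6 \cdot 1 \left(-4\right) - \frac{1}{2}\right) \left(-15\right) 83 = \left(-24 - \frac{1}{2}\right) \left(-15\right) 83 = \left(- \frac{49}{2}\right) \left(-15\right) 83 = \frac{735}{2} \cdot 83 = \frac{61005}{2}$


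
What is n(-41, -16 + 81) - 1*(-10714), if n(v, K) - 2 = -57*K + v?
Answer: 6970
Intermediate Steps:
n(v, K) = 2 + v - 57*K (n(v, K) = 2 + (-57*K + v) = 2 + (v - 57*K) = 2 + v - 57*K)
n(-41, -16 + 81) - 1*(-10714) = (2 - 41 - 57*(-16 + 81)) - 1*(-10714) = (2 - 41 - 57*65) + 10714 = (2 - 41 - 3705) + 10714 = -3744 + 10714 = 6970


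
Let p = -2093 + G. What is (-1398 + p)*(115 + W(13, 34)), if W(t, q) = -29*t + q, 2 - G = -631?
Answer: 651624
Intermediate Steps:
G = 633 (G = 2 - 1*(-631) = 2 + 631 = 633)
W(t, q) = q - 29*t
p = -1460 (p = -2093 + 633 = -1460)
(-1398 + p)*(115 + W(13, 34)) = (-1398 - 1460)*(115 + (34 - 29*13)) = -2858*(115 + (34 - 377)) = -2858*(115 - 343) = -2858*(-228) = 651624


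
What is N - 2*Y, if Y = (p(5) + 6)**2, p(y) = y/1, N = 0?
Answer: -242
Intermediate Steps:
p(y) = y (p(y) = y*1 = y)
Y = 121 (Y = (5 + 6)**2 = 11**2 = 121)
N - 2*Y = 0 - 2*121 = 0 - 242 = -242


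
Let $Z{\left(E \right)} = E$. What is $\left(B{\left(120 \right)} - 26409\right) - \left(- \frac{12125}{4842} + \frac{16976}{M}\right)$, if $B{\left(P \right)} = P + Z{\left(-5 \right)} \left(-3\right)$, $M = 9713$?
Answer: $- \frac{1235639738471}{47030346} \approx -26273.0$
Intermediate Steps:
$B{\left(P \right)} = 15 + P$ ($B{\left(P \right)} = P - -15 = P + 15 = 15 + P$)
$\left(B{\left(120 \right)} - 26409\right) - \left(- \frac{12125}{4842} + \frac{16976}{M}\right) = \left(\left(15 + 120\right) - 26409\right) - \left(- \frac{12125}{4842} + \frac{16976}{9713}\right) = \left(135 - 26409\right) - - \frac{35572333}{47030346} = -26274 + \left(\frac{12125}{4842} - \frac{16976}{9713}\right) = -26274 + \frac{35572333}{47030346} = - \frac{1235639738471}{47030346}$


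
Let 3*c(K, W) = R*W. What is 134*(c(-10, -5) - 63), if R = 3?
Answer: -9112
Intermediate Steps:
c(K, W) = W (c(K, W) = (3*W)/3 = W)
134*(c(-10, -5) - 63) = 134*(-5 - 63) = 134*(-68) = -9112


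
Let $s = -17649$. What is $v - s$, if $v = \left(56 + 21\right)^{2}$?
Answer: $23578$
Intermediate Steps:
$v = 5929$ ($v = 77^{2} = 5929$)
$v - s = 5929 - -17649 = 5929 + 17649 = 23578$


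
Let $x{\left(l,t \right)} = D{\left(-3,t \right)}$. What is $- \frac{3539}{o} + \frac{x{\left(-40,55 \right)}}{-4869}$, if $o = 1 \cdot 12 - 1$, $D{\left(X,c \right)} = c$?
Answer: $- \frac{17231996}{53559} \approx -321.74$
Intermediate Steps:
$x{\left(l,t \right)} = t$
$o = 11$ ($o = 12 - 1 = 11$)
$- \frac{3539}{o} + \frac{x{\left(-40,55 \right)}}{-4869} = - \frac{3539}{11} + \frac{55}{-4869} = \left(-3539\right) \frac{1}{11} + 55 \left(- \frac{1}{4869}\right) = - \frac{3539}{11} - \frac{55}{4869} = - \frac{17231996}{53559}$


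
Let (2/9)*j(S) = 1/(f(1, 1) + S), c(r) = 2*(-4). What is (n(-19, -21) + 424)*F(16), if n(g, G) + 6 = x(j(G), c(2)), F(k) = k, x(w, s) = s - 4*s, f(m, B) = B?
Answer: 7072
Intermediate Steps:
c(r) = -8
j(S) = 9/(2*(1 + S))
x(w, s) = -3*s
n(g, G) = 18 (n(g, G) = -6 - 3*(-8) = -6 + 24 = 18)
(n(-19, -21) + 424)*F(16) = (18 + 424)*16 = 442*16 = 7072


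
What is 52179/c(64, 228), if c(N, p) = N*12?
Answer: 17393/256 ≈ 67.941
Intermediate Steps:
c(N, p) = 12*N
52179/c(64, 228) = 52179/((12*64)) = 52179/768 = 52179*(1/768) = 17393/256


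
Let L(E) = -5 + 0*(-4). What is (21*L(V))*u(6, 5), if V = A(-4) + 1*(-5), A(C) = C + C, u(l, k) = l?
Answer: -630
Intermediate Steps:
A(C) = 2*C
V = -13 (V = 2*(-4) + 1*(-5) = -8 - 5 = -13)
L(E) = -5 (L(E) = -5 + 0 = -5)
(21*L(V))*u(6, 5) = (21*(-5))*6 = -105*6 = -630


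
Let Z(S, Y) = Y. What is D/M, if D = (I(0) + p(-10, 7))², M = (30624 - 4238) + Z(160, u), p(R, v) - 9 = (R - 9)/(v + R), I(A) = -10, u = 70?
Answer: 32/29763 ≈ 0.0010752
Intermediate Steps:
p(R, v) = 9 + (-9 + R)/(R + v) (p(R, v) = 9 + (R - 9)/(v + R) = 9 + (-9 + R)/(R + v))
M = 26456 (M = (30624 - 4238) + 70 = 26386 + 70 = 26456)
D = 256/9 (D = (-10 + (-9 + 9*7 + 10*(-10))/(-10 + 7))² = (-10 + (-9 + 63 - 100)/(-3))² = (-10 - ⅓*(-46))² = (-10 + 46/3)² = (16/3)² = 256/9 ≈ 28.444)
D/M = (256/9)/26456 = (256/9)*(1/26456) = 32/29763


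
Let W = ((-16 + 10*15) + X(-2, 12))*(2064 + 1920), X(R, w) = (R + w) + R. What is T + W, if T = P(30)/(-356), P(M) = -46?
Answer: 100699607/178 ≈ 5.6573e+5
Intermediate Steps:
X(R, w) = w + 2*R
W = 565728 (W = ((-16 + 10*15) + (12 + 2*(-2)))*(2064 + 1920) = ((-16 + 150) + (12 - 4))*3984 = (134 + 8)*3984 = 142*3984 = 565728)
T = 23/178 (T = -46/(-356) = -46*(-1/356) = 23/178 ≈ 0.12921)
T + W = 23/178 + 565728 = 100699607/178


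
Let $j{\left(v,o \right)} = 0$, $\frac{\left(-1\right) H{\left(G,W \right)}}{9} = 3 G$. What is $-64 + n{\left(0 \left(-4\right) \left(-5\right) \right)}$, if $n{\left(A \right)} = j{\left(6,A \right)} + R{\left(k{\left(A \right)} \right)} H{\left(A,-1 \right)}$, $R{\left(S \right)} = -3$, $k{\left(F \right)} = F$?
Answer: $-64$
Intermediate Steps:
$H{\left(G,W \right)} = - 27 G$ ($H{\left(G,W \right)} = - 9 \cdot 3 G = - 27 G$)
$n{\left(A \right)} = 81 A$ ($n{\left(A \right)} = 0 - 3 \left(- 27 A\right) = 0 + 81 A = 81 A$)
$-64 + n{\left(0 \left(-4\right) \left(-5\right) \right)} = -64 + 81 \cdot 0 \left(-4\right) \left(-5\right) = -64 + 81 \cdot 0 \left(-5\right) = -64 + 81 \cdot 0 = -64 + 0 = -64$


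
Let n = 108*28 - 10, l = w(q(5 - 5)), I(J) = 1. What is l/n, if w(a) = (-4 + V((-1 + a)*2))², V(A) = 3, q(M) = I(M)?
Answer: 1/3014 ≈ 0.00033179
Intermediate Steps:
q(M) = 1
w(a) = 1 (w(a) = (-4 + 3)² = (-1)² = 1)
l = 1
n = 3014 (n = 3024 - 10 = 3014)
l/n = 1/3014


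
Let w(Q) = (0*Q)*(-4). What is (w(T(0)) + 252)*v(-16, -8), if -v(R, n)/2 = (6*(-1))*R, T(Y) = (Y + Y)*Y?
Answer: -48384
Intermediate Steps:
T(Y) = 2*Y² (T(Y) = (2*Y)*Y = 2*Y²)
w(Q) = 0 (w(Q) = 0*(-4) = 0)
v(R, n) = 12*R (v(R, n) = -2*6*(-1)*R = -(-12)*R = 12*R)
(w(T(0)) + 252)*v(-16, -8) = (0 + 252)*(12*(-16)) = 252*(-192) = -48384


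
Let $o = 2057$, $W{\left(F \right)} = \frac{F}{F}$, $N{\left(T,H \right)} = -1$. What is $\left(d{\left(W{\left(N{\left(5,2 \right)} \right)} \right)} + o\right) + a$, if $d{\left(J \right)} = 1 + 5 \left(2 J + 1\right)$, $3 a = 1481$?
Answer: $\frac{7700}{3} \approx 2566.7$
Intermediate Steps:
$a = \frac{1481}{3}$ ($a = \frac{1}{3} \cdot 1481 = \frac{1481}{3} \approx 493.67$)
$W{\left(F \right)} = 1$
$d{\left(J \right)} = 6 + 10 J$ ($d{\left(J \right)} = 1 + 5 \left(1 + 2 J\right) = 1 + \left(5 + 10 J\right) = 6 + 10 J$)
$\left(d{\left(W{\left(N{\left(5,2 \right)} \right)} \right)} + o\right) + a = \left(\left(6 + 10 \cdot 1\right) + 2057\right) + \frac{1481}{3} = \left(\left(6 + 10\right) + 2057\right) + \frac{1481}{3} = \left(16 + 2057\right) + \frac{1481}{3} = 2073 + \frac{1481}{3} = \frac{7700}{3}$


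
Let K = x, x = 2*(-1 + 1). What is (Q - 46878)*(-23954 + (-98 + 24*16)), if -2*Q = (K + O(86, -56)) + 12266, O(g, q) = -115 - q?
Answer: 1253966142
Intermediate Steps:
x = 0 (x = 2*0 = 0)
K = 0
Q = -12207/2 (Q = -((0 + (-115 - 1*(-56))) + 12266)/2 = -((0 + (-115 + 56)) + 12266)/2 = -((0 - 59) + 12266)/2 = -(-59 + 12266)/2 = -½*12207 = -12207/2 ≈ -6103.5)
(Q - 46878)*(-23954 + (-98 + 24*16)) = (-12207/2 - 46878)*(-23954 + (-98 + 24*16)) = -105963*(-23954 + (-98 + 384))/2 = -105963*(-23954 + 286)/2 = -105963/2*(-23668) = 1253966142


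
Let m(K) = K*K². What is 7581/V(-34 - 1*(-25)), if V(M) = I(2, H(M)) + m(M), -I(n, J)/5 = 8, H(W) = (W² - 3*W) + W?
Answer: -7581/769 ≈ -9.8583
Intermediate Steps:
H(W) = W² - 2*W
I(n, J) = -40 (I(n, J) = -5*8 = -40)
m(K) = K³
V(M) = -40 + M³
7581/V(-34 - 1*(-25)) = 7581/(-40 + (-34 - 1*(-25))³) = 7581/(-40 + (-34 + 25)³) = 7581/(-40 + (-9)³) = 7581/(-40 - 729) = 7581/(-769) = 7581*(-1/769) = -7581/769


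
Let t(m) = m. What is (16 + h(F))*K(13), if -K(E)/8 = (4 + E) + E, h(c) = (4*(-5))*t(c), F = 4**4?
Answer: 1224960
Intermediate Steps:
F = 256
h(c) = -20*c (h(c) = (4*(-5))*c = -20*c)
K(E) = -32 - 16*E (K(E) = -8*((4 + E) + E) = -8*(4 + 2*E) = -32 - 16*E)
(16 + h(F))*K(13) = (16 - 20*256)*(-32 - 16*13) = (16 - 5120)*(-32 - 208) = -5104*(-240) = 1224960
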